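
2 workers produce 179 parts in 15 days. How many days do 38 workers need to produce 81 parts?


Days ∝ work / workers, so d₂ = d₁ × (m₁/m₂) × (w₂/w₁)
Workers factor (inverse): 2/38 ≈ 0.0526
Work factor (direct): 81/179 ≈ 0.4525
d₂ = 15 × 2/38 × 81/179 = (15 × 2 × 81) / (38 × 179) = 2430/6802
≈ 0.36 days

0.36 days


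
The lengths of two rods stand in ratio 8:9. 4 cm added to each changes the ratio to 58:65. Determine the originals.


Let A = 8k, B = 9k.
(8k + 4) / (9k + 4) = 58/65
Cross-multiply: 65(8k + 4) = 58(9k + 4)
520k + 260 = 522k + 232
520k - 522k = 232 - 260
-2k = -28
k = -28/-2 = 14
A = 8×14 = 112, B = 9×14 = 126
= A = 112, B = 126

A = 112, B = 126


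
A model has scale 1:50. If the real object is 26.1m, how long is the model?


Model size = real / scale
= 26.1 / 50
= 0.5220 m

0.5220 m


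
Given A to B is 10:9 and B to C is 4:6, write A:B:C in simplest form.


Match B: multiply A:B by 4 → 40:36
Multiply B:C by 9 → 36:54
Combined: 40:36:54
GCD = 2
= 20:18:27

20:18:27


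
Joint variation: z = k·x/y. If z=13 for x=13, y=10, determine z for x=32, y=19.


z = k·x/y
Solve for k using the known point: k = z·y/x = 13×10/13 = 130/13 = 10.0000
Now evaluate at x=32, y=19:
z = k × 32 / 19 = (130 × 32) / (13 × 19) = 4160/247
≈ 16.8421

16.8421


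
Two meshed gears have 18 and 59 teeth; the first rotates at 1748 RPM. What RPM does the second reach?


Gear ratio = 18:59 = 18:59
RPM_B = RPM_A × (teeth_A / teeth_B)
= 1748 × (18/59)
= 533.3 RPM

533.3 RPM


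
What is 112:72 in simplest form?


GCD(112, 72) = 8
112/8 : 72/8
= 14:9

14:9


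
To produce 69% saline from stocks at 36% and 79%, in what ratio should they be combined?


Let x parts of 36% mix with y parts of 79%.
36x + 79y = 69(x + y)
36x + 79y = 69x + 69y
x(36 - 69) = y(69 - 79)
x/y = (79 - 69)/(69 - 36) = 10/33
Simplify: 10:33
= 10:33

10:33


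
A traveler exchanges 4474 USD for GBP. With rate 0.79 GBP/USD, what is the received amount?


Amount × rate = 4474 × 0.79
= 3534.46 GBP

3534.46 GBP


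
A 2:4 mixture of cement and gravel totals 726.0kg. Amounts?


Total parts = 2 + 4 = 6
cement: 726.0 × 2/6 = 242.0kg
gravel: 726.0 × 4/6 = 484.0kg
= 242.0kg and 484.0kg

242.0kg and 484.0kg


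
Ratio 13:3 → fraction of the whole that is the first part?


Total parts = 13 + 3 = 16
First part: 13/16 = 13/16
= 13/16

13/16


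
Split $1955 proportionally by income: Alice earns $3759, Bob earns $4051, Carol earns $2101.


Total income = 3759 + 4051 + 2101 = $9911
Alice: $1955 × 3759/9911 = $741.48
Bob: $1955 × 4051/9911 = $799.08
Carol: $1955 × 2101/9911 = $414.43
= Alice: $741.48, Bob: $799.08, Carol: $414.43

Alice: $741.48, Bob: $799.08, Carol: $414.43


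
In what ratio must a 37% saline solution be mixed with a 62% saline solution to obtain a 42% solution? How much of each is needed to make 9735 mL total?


Let x parts of 37% mix with y parts of 62%.
37x + 62y = 42(x + y)
37x + 62y = 42x + 42y
x(37 - 42) = y(42 - 62)
x/y = (62 - 42)/(42 - 37) = 20/5
Simplify: 4:1
Total parts = 5; one part = 9735/5 = 1947.00 mL
37% solution: 4×1947.00 = 7788.00 mL
62% solution: 1×1947.00 = 1947.00 mL
= ratio 4:1; 7788.00 mL and 1947.00 mL

ratio 4:1; 7788.00 mL and 1947.00 mL


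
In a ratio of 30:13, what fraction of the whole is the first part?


Total parts = 30 + 13 = 43
First part: 30/43 = 30/43
= 30/43

30/43


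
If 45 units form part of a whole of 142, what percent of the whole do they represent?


Percentage = (part / whole) × 100
= (45 / 142) × 100
≈ 31.69%

31.69%


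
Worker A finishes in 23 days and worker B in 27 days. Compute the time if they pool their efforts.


Rate of A = 1/23 per day
Rate of B = 1/27 per day
Combined rate = 1/23 + 1/27 = 50/621 ≈ 0.0805 per day
Days = 1 / combined rate = 621/50
= 12.42 days

12.42 days


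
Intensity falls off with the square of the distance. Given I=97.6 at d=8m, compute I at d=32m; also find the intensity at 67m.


I₁d₁² = I₂d₂²
I at 32m = 97.6 × (8/32)² = 97.6 × 64/1024 = 6246.4/1024 = 6.1000
I at 67m = 97.6 × (8/67)² = 97.6 × 64/4489 = 6246.4/4489 ≈ 1.3915
= 6.1000 and 1.3915

6.1000 and 1.3915


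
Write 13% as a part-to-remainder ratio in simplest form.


13% means 13 parts out of 100; remainder = 87
Part : remainder = 13:87
GCD = 1
= 13:87

13:87


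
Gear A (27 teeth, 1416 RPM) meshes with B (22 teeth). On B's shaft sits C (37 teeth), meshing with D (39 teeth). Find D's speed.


Stage 1: RPM_B = RPM_A × t_A/t_B = 1416 × 27/22 = 38232/22 ≈ 1737.82
B and C share a shaft → RPM_C = RPM_B
Stage 2: RPM_D = RPM_C × t_C/t_D = RPM_A × (t_A×t_C)/(t_B×t_D)
Overall ratio = (27×37)/(22×39) = 999/858
RPM_D = 1416 × 999/858 = 1414584/858
≈ 1648.70 RPM

1648.70 RPM


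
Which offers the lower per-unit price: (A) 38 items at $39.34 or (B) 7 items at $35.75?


Deal A: $39.34/38 = $1.0353/unit
Deal B: $35.75/7 = $5.1071/unit
A is cheaper per unit
= Deal A

Deal A


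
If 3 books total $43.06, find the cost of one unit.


Unit rate = total / quantity
= 43.06 / 3
= $14.35 per unit

$14.35 per unit


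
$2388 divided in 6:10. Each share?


Total parts = 6 + 10 = 16
Part 1: 2388 × 6/16 = 895.50
Part 2: 2388 × 10/16 = 1492.50
= Part 1: $895.50, Part 2: $1492.50

Part 1: $895.50, Part 2: $1492.50


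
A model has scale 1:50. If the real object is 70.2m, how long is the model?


Model size = real / scale
= 70.2 / 50
= 1.4040 m

1.4040 m


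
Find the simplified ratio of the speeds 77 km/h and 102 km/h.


Ratio = 77:102
GCD = 1
Simplified = 77:102
Time ratio (same distance) = 102:77
Speed ratio = 77:102

77:102


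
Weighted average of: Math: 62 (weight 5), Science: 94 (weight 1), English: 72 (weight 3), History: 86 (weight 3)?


Numerator = 62×5 + 94×1 + 72×3 + 86×3
= 310 + 94 + 216 + 258
= 878
Total weight = 12
Weighted avg = 878/12
= 73.17

73.17


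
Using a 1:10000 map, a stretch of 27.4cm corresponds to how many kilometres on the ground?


Real distance = map distance × scale
= 27.4cm × 10000
= 274000 cm = 2740.0 m
= 2.740 km

2.740 km


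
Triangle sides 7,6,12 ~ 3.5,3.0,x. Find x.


Scale factor = 3.5/7 = 0.5
Missing side = 12 × 0.5
= 6.0

6.0


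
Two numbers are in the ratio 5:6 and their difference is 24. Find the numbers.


Let A = 5k, B = 6k.
6k - 5k = 24
1k = 24 → k = 24/1 = 24
A = 5×24 = 120, B = 6×24 = 144
= A = 120, B = 144

A = 120, B = 144


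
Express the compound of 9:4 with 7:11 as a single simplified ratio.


Compound ratio = (9×7) : (4×11)
= 63:44
GCD = 1
= 63:44

63:44


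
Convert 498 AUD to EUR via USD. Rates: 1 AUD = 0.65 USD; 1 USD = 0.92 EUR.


Step 1: 498 AUD × 0.65 = 323.70 USD
Step 2: 323.70 USD × 0.92 = 297.80 EUR
Implied rate AUD→EUR = 0.65 × 0.92 = 0.5980
= 297.80 EUR

297.80 EUR


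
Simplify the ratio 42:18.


GCD(42, 18) = 6
42/6 : 18/6
= 7:3

7:3


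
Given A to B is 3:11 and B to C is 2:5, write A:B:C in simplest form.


Match B: multiply A:B by 2 → 6:22
Multiply B:C by 11 → 22:55
Combined: 6:22:55
GCD = 1
= 6:22:55

6:22:55


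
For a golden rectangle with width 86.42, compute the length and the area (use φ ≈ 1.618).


φ = (1 + √5) / 2 ≈ 1.618
Length = width × φ = 86.42 × 1.618 = 139.82756
≈ 139.83
Area = width × length = 86.42 × 139.82756 = 12083.8977352 ≈ 12083.90
= Length: 139.83, Area: 12083.90

Length: 139.83, Area: 12083.90


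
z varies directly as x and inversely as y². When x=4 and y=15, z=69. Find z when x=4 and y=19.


z = k·x/y²
Solve for k using the known point: k = z·y²/x = 69×225/4 = 15525/4 = 3881.2500
Now evaluate at x=4, y=19:
z = k × 4 / 361 = (15525 × 4) / (4 × 361) = 62100/1444
≈ 43.0055

43.0055


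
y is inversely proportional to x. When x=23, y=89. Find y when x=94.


Inverse proportion: x × y = constant
k = 23 × 89 = 2047
y₂ = k / 94 = 2047 / 94
= 21.78

21.78


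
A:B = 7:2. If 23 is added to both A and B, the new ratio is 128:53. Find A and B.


Let A = 7k, B = 2k.
(7k + 23) / (2k + 23) = 128/53
Cross-multiply: 53(7k + 23) = 128(2k + 23)
371k + 1219 = 256k + 2944
371k - 256k = 2944 - 1219
115k = 1725
k = 1725/115 = 15
A = 7×15 = 105, B = 2×15 = 30
= A = 105, B = 30

A = 105, B = 30


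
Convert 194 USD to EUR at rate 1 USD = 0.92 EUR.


Amount × rate = 194 × 0.92
= 178.48 EUR

178.48 EUR


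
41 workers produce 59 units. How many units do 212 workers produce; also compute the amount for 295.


Direct proportion: y/x = constant
k = 59/41 ≈ 1.4390
y at x=212: k × 212 = 59 × 212 / 41 = 12508/41 ≈ 305.07
y at x=295: k × 295 = 59 × 295 / 41 = 17405/41 ≈ 424.51
= 305.07 and 424.51

305.07 and 424.51


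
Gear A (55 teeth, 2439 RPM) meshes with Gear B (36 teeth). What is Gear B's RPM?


Gear ratio = 55:36 = 55:36
RPM_B = RPM_A × (teeth_A / teeth_B)
= 2439 × (55/36)
= 3726.3 RPM

3726.3 RPM


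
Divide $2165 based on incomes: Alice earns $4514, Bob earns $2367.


Total income = 4514 + 2367 = $6881
Alice: $2165 × 4514/6881 = $1420.26
Bob: $2165 × 2367/6881 = $744.74
= Alice: $1420.26, Bob: $744.74

Alice: $1420.26, Bob: $744.74


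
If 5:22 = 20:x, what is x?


Cross multiply: 5 × x = 22 × 20
5x = 440
x = 440 / 5
= 88.00

88.00


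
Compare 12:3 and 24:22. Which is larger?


12/3 = 4.0000
24/22 = 1.0909
4.0000 > 1.0909, so 12:3 is greater
= 12:3

12:3


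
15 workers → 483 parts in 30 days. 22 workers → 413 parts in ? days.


Days ∝ work / workers, so d₂ = d₁ × (m₁/m₂) × (w₂/w₁)
Workers factor (inverse): 15/22 ≈ 0.6818
Work factor (direct): 413/483 ≈ 0.8551
d₂ = 30 × 15/22 × 413/483 = (30 × 15 × 413) / (22 × 483) = 185850/10626
≈ 17.49 days

17.49 days


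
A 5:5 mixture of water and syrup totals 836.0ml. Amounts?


Total parts = 5 + 5 = 10
water: 836.0 × 5/10 = 418.0ml
syrup: 836.0 × 5/10 = 418.0ml
= 418.0ml and 418.0ml

418.0ml and 418.0ml


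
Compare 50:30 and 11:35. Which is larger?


50/30 = 1.6667
11/35 = 0.3143
1.6667 > 0.3143, so 50:30 is greater
= 50:30

50:30


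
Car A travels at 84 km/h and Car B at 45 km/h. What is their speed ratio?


Ratio = 84:45
GCD = 3
Simplified = 28:15
Time ratio (same distance) = 15:28
Speed ratio = 28:15

28:15


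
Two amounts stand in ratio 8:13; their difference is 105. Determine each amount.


Let A = 8k, B = 13k.
13k - 8k = 105
5k = 105 → k = 105/5 = 21
A = 8×21 = 168, B = 13×21 = 273
= A = 168, B = 273

A = 168, B = 273


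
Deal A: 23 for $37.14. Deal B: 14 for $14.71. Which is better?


Deal A: $37.14/23 = $1.6148/unit
Deal B: $14.71/14 = $1.0507/unit
B is cheaper per unit
= Deal B

Deal B


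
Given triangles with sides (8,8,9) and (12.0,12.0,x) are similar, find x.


Scale factor = 12.0/8 = 1.5
Missing side = 9 × 1.5
= 13.5

13.5


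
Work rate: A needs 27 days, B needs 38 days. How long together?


Rate of A = 1/27 per day
Rate of B = 1/38 per day
Combined rate = 1/27 + 1/38 = 65/1026 ≈ 0.0634 per day
Days = 1 / combined rate = 1026/65
≈ 15.78 days

15.78 days


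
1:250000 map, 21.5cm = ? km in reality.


Real distance = map distance × scale
= 21.5cm × 250000
= 5375000 cm = 53750.0 m
= 53.750 km

53.750 km


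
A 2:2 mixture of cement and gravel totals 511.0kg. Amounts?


Total parts = 2 + 2 = 4
cement: 511.0 × 2/4 = 255.5kg
gravel: 511.0 × 2/4 = 255.5kg
= 255.5kg and 255.5kg

255.5kg and 255.5kg


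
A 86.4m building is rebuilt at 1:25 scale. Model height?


Model size = real / scale
= 86.4 / 25
= 3.4560 m

3.4560 m


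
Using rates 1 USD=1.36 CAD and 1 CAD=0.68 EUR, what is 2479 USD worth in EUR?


Step 1: 2479 USD × 1.36 = 3371.44 CAD
Step 2: 3371.44 CAD × 0.68 = 2292.58 EUR
Implied rate USD→EUR = 1.36 × 0.68 = 0.9248
= 2292.58 EUR

2292.58 EUR


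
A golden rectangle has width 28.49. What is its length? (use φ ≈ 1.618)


φ = (1 + √5) / 2 ≈ 1.618
Length = width × φ = 28.49 × 1.618 = 46.09682
≈ 46.10

46.10


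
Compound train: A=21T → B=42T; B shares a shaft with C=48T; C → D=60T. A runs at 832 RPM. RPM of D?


Stage 1: RPM_B = RPM_A × t_A/t_B = 832 × 21/42 = 17472/42 = 416.00
B and C share a shaft → RPM_C = RPM_B
Stage 2: RPM_D = RPM_C × t_C/t_D = RPM_A × (t_A×t_C)/(t_B×t_D)
Overall ratio = (21×48)/(42×60) = 1008/2520
RPM_D = 832 × 1008/2520 = 838656/2520
= 332.80 RPM

332.80 RPM


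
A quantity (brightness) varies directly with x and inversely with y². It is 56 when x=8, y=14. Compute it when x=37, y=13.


z = k·x/y²
Solve for k using the known point: k = z·y²/x = 56×196/8 = 10976/8 = 1372.0000
Now evaluate at x=37, y=13:
z = k × 37 / 169 = (10976 × 37) / (8 × 169) = 406112/1352
≈ 300.3787

300.3787


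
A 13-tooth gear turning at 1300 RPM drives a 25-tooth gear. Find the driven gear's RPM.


Gear ratio = 13:25 = 13:25
RPM_B = RPM_A × (teeth_A / teeth_B)
= 1300 × (13/25)
= 676.0 RPM

676.0 RPM


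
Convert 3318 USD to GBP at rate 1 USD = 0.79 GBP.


Amount × rate = 3318 × 0.79
= 2621.22 GBP

2621.22 GBP


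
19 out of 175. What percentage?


Percentage = (part / whole) × 100
= (19 / 175) × 100
≈ 10.86%

10.86%


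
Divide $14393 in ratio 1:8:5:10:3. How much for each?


Total parts = 1 + 8 + 5 + 10 + 3 = 27
Part 1: 14393 × 1/27 = 533.07
Part 2: 14393 × 8/27 = 4264.59
Part 3: 14393 × 5/27 = 2665.37
Part 4: 14393 × 10/27 = 5330.74
Part 5: 14393 × 3/27 = 1599.22
= Part 1: $533.07, Part 2: $4264.59, Part 3: $2665.37, Part 4: $5330.74, Part 5: $1599.22

Part 1: $533.07, Part 2: $4264.59, Part 3: $2665.37, Part 4: $5330.74, Part 5: $1599.22


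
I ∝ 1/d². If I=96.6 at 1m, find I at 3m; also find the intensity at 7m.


I₁d₁² = I₂d₂²
I at 3m = 96.6 × (1/3)² = 96.6 × 1/9 = 96.6/9 ≈ 10.7333
I at 7m = 96.6 × (1/7)² = 96.6 × 1/49 = 96.6/49 ≈ 1.9714
= 10.7333 and 1.9714

10.7333 and 1.9714


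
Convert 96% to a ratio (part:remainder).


96% means 96 parts out of 100; remainder = 4
Part : remainder = 96:4
GCD = 4
= 24:1

24:1


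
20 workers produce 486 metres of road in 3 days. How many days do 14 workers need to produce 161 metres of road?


Days ∝ work / workers, so d₂ = d₁ × (m₁/m₂) × (w₂/w₁)
Workers factor (inverse): 20/14 ≈ 1.4286
Work factor (direct): 161/486 ≈ 0.3313
d₂ = 3 × 20/14 × 161/486 = (3 × 20 × 161) / (14 × 486) = 9660/6804
≈ 1.42 days

1.42 days


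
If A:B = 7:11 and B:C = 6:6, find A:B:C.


Match B: multiply A:B by 6 → 42:66
Multiply B:C by 11 → 66:66
Combined: 42:66:66
GCD = 6
= 7:11:11

7:11:11


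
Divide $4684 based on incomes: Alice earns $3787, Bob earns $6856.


Total income = 3787 + 6856 = $10643
Alice: $4684 × 3787/10643 = $1666.66
Bob: $4684 × 6856/10643 = $3017.34
= Alice: $1666.66, Bob: $3017.34

Alice: $1666.66, Bob: $3017.34


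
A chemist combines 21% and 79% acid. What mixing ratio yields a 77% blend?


Let x parts of 21% mix with y parts of 79%.
21x + 79y = 77(x + y)
21x + 79y = 77x + 77y
x(21 - 77) = y(77 - 79)
x/y = (79 - 77)/(77 - 21) = 2/56
Simplify: 1:28
= 1:28

1:28


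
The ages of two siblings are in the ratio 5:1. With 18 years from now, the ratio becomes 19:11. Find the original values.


Let A = 5k, B = 1k.
(5k + 18) / (1k + 18) = 19/11
Cross-multiply: 11(5k + 18) = 19(1k + 18)
55k + 198 = 19k + 342
55k - 19k = 342 - 198
36k = 144
k = 144/36 = 4
A = 5×4 = 20, B = 1×4 = 4
= A = 20, B = 4

A = 20, B = 4


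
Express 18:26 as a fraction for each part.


Total parts = 18 + 26 = 44
First part: 18/44 = 9/22
Second part: 26/44 = 13/22
= 9/22 and 13/22

9/22 and 13/22


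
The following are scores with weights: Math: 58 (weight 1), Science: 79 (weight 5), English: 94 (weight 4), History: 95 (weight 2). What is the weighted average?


Numerator = 58×1 + 79×5 + 94×4 + 95×2
= 58 + 395 + 376 + 190
= 1019
Total weight = 12
Weighted avg = 1019/12
= 84.92

84.92


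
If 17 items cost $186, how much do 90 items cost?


Direct proportion: y/x = constant
k = 186/17 ≈ 10.9412
y₂ = k × 90 = 186 × 90 / 17 = 16740/17
≈ 984.71

984.71


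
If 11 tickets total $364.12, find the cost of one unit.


Unit rate = total / quantity
= 364.12 / 11
= $33.10 per unit

$33.10 per unit


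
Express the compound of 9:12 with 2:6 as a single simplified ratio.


Compound ratio = (9×2) : (12×6)
= 18:72
GCD = 18
= 1:4

1:4


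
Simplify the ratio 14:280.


GCD(14, 280) = 14
14/14 : 280/14
= 1:20

1:20


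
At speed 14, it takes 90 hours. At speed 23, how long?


Inverse proportion: x × y = constant
k = 14 × 90 = 1260
y₂ = k / 23 = 1260 / 23
= 54.78

54.78


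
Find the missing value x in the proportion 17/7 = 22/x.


Cross multiply: 17 × x = 7 × 22
17x = 154
x = 154 / 17
= 9.06

9.06


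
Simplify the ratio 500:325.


GCD(500, 325) = 25
500/25 : 325/25
= 20:13

20:13


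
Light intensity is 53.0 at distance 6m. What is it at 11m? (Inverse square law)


I₁d₁² = I₂d₂²
I₂ = I₁ × (d₁/d₂)²
= 53.0 × (6/11)²
= 53.0 × 36/121
= 1908/121
≈ 15.7686

15.7686


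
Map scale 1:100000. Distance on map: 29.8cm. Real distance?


Real distance = map distance × scale
= 29.8cm × 100000
= 2980000 cm = 29800.0 m
= 29.800 km

29.800 km


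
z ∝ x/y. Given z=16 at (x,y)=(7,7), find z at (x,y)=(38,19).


z = k·x/y
Solve for k using the known point: k = z·y/x = 16×7/7 = 112/7 = 16.0000
Now evaluate at x=38, y=19:
z = k × 38 / 19 = (112 × 38) / (7 × 19) = 4256/133
= 32.0000

32.0000


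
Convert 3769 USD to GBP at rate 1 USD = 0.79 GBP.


Amount × rate = 3769 × 0.79
= 2977.51 GBP

2977.51 GBP


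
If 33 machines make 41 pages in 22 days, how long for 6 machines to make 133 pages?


Days ∝ work / workers, so d₂ = d₁ × (m₁/m₂) × (w₂/w₁)
Workers factor (inverse): 33/6 = 5.5000
Work factor (direct): 133/41 ≈ 3.2439
d₂ = 22 × 33/6 × 133/41 = (22 × 33 × 133) / (6 × 41) = 96558/246
≈ 392.51 days

392.51 days


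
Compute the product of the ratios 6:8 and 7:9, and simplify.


Compound ratio = (6×7) : (8×9)
= 42:72
GCD = 6
= 7:12

7:12


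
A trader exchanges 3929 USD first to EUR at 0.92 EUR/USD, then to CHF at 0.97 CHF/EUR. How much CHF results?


Step 1: 3929 USD × 0.92 = 3614.68 EUR
Step 2: 3614.68 EUR × 0.97 = 3506.24 CHF
Implied rate USD→CHF = 0.92 × 0.97 = 0.8924
= 3506.24 CHF

3506.24 CHF


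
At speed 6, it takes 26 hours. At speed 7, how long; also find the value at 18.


Inverse proportion: x × y = constant
k = 6 × 26 = 156
At x=7: k/7 = 22.29
At x=18: k/18 = 8.67
= 22.29 and 8.67

22.29 and 8.67


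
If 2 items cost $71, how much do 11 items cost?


Direct proportion: y/x = constant
k = 71/2 = 35.5000
y₂ = k × 11 = 71 × 11 / 2 = 781/2
= 390.50

390.50


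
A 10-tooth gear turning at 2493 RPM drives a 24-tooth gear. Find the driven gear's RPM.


Gear ratio = 10:24 = 5:12
RPM_B = RPM_A × (teeth_A / teeth_B)
= 2493 × (10/24)
= 1038.8 RPM

1038.8 RPM


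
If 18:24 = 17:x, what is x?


Cross multiply: 18 × x = 24 × 17
18x = 408
x = 408 / 18
= 22.67

22.67


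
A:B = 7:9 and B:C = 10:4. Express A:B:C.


Match B: multiply A:B by 10 → 70:90
Multiply B:C by 9 → 90:36
Combined: 70:90:36
GCD = 2
= 35:45:18

35:45:18


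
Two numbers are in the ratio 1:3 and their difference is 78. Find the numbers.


Let A = 1k, B = 3k.
3k - 1k = 78
2k = 78 → k = 78/2 = 39
A = 1×39 = 39, B = 3×39 = 117
= A = 39, B = 117

A = 39, B = 117


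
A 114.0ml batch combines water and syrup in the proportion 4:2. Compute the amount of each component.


Total parts = 4 + 2 = 6
water: 114.0 × 4/6 = 76.0ml
syrup: 114.0 × 2/6 = 38.0ml
= 76.0ml and 38.0ml

76.0ml and 38.0ml


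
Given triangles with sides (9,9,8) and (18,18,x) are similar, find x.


Scale factor = 18/9 = 2
Missing side = 8 × 2
= 16.0

16.0


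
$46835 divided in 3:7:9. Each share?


Total parts = 3 + 7 + 9 = 19
Part 1: 46835 × 3/19 = 7395.00
Part 2: 46835 × 7/19 = 17255.00
Part 3: 46835 × 9/19 = 22185.00
= Part 1: $7395.00, Part 2: $17255.00, Part 3: $22185.00

Part 1: $7395.00, Part 2: $17255.00, Part 3: $22185.00


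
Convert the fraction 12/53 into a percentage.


Percentage = (part / whole) × 100
= (12 / 53) × 100
≈ 22.64%

22.64%


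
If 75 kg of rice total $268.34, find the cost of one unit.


Unit rate = total / quantity
= 268.34 / 75
= $3.58 per unit

$3.58 per unit


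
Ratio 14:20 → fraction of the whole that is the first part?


Total parts = 14 + 20 = 34
First part: 14/34 = 7/17
= 7/17

7/17


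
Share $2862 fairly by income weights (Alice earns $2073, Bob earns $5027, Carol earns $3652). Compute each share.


Total income = 2073 + 5027 + 3652 = $10752
Alice: $2862 × 2073/10752 = $551.80
Bob: $2862 × 5027/10752 = $1338.10
Carol: $2862 × 3652/10752 = $972.10
= Alice: $551.80, Bob: $1338.10, Carol: $972.10

Alice: $551.80, Bob: $1338.10, Carol: $972.10


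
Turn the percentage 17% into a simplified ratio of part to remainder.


17% means 17 parts out of 100; remainder = 83
Part : remainder = 17:83
GCD = 1
= 17:83

17:83


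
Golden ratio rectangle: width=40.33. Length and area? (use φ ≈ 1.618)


φ = (1 + √5) / 2 ≈ 1.618
Length = width × φ = 40.33 × 1.618 = 65.25394
≈ 65.25
Area = width × length = 40.33 × 65.25394 = 2631.6914002 ≈ 2631.69
= Length: 65.25, Area: 2631.69

Length: 65.25, Area: 2631.69


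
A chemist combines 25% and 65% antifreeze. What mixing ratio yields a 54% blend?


Let x parts of 25% mix with y parts of 65%.
25x + 65y = 54(x + y)
25x + 65y = 54x + 54y
x(25 - 54) = y(54 - 65)
x/y = (65 - 54)/(54 - 25) = 11/29
Simplify: 11:29
= 11:29

11:29


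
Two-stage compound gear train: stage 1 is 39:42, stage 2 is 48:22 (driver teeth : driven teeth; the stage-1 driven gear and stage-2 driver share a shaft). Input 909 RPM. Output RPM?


Stage 1: RPM_B = RPM_A × t_A/t_B = 909 × 39/42 = 35451/42 ≈ 844.07
B and C share a shaft → RPM_C = RPM_B
Stage 2: RPM_D = RPM_C × t_C/t_D = RPM_A × (t_A×t_C)/(t_B×t_D)
Overall ratio = (39×48)/(42×22) = 1872/924
RPM_D = 909 × 1872/924 = 1701648/924
≈ 1841.61 RPM

1841.61 RPM


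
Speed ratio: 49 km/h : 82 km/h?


Ratio = 49:82
GCD = 1
Simplified = 49:82
Time ratio (same distance) = 82:49
Speed ratio = 49:82

49:82


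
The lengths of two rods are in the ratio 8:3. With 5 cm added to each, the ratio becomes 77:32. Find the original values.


Let A = 8k, B = 3k.
(8k + 5) / (3k + 5) = 77/32
Cross-multiply: 32(8k + 5) = 77(3k + 5)
256k + 160 = 231k + 385
256k - 231k = 385 - 160
25k = 225
k = 225/25 = 9
A = 8×9 = 72, B = 3×9 = 27
= A = 72, B = 27

A = 72, B = 27


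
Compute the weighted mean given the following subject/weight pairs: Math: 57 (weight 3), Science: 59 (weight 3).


Numerator = 57×3 + 59×3
= 171 + 177
= 348
Total weight = 6
Weighted avg = 348/6
= 58.00

58.00


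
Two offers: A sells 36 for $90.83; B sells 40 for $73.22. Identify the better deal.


Deal A: $90.83/36 = $2.5231/unit
Deal B: $73.22/40 = $1.8305/unit
B is cheaper per unit
= Deal B

Deal B


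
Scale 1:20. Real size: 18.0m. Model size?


Model size = real / scale
= 18.0 / 20
= 0.9000 m

0.9000 m


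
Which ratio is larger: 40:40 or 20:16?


40/40 = 1.0000
20/16 = 1.2500
1.0000 < 1.2500, so 40:40 is less
= 20:16

20:16


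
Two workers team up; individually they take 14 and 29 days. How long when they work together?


Rate of A = 1/14 per day
Rate of B = 1/29 per day
Combined rate = 1/14 + 1/29 = 43/406 ≈ 0.1059 per day
Days = 1 / combined rate = 406/43
≈ 9.44 days

9.44 days


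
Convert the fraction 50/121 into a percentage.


Percentage = (part / whole) × 100
= (50 / 121) × 100
≈ 41.32%

41.32%


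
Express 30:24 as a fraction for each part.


Total parts = 30 + 24 = 54
First part: 30/54 = 5/9
Second part: 24/54 = 4/9
= 5/9 and 4/9

5/9 and 4/9


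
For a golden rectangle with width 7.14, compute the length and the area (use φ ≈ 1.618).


φ = (1 + √5) / 2 ≈ 1.618
Length = width × φ = 7.14 × 1.618 = 11.55252
≈ 11.55
Area = width × length = 7.14 × 11.55252 = 82.4849928 ≈ 82.48
= Length: 11.55, Area: 82.48

Length: 11.55, Area: 82.48


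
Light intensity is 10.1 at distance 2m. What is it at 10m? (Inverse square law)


I₁d₁² = I₂d₂²
I₂ = I₁ × (d₁/d₂)²
= 10.1 × (2/10)²
= 10.1 × 4/100
= 40.4/100
= 0.4040

0.4040


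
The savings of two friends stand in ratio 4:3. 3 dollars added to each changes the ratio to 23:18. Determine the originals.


Let A = 4k, B = 3k.
(4k + 3) / (3k + 3) = 23/18
Cross-multiply: 18(4k + 3) = 23(3k + 3)
72k + 54 = 69k + 69
72k - 69k = 69 - 54
3k = 15
k = 15/3 = 5
A = 4×5 = 20, B = 3×5 = 15
= A = 20, B = 15

A = 20, B = 15


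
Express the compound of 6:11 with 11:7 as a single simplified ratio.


Compound ratio = (6×11) : (11×7)
= 66:77
GCD = 11
= 6:7

6:7


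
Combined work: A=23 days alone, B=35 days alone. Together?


Rate of A = 1/23 per day
Rate of B = 1/35 per day
Combined rate = 1/23 + 1/35 = 58/805 ≈ 0.0720 per day
Days = 1 / combined rate = 805/58
≈ 13.88 days

13.88 days


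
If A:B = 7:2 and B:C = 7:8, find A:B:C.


Match B: multiply A:B by 7 → 49:14
Multiply B:C by 2 → 14:16
Combined: 49:14:16
GCD = 1
= 49:14:16

49:14:16


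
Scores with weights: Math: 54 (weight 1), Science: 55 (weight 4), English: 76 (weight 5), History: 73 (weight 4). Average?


Numerator = 54×1 + 55×4 + 76×5 + 73×4
= 54 + 220 + 380 + 292
= 946
Total weight = 14
Weighted avg = 946/14
= 67.57

67.57


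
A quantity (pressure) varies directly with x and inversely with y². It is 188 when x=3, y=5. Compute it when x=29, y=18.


z = k·x/y²
Solve for k using the known point: k = z·y²/x = 188×25/3 = 4700/3 ≈ 1566.6667
Now evaluate at x=29, y=18:
z = k × 29 / 324 = (4700 × 29) / (3 × 324) = 136300/972
≈ 140.2263

140.2263


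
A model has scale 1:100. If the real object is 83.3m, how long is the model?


Model size = real / scale
= 83.3 / 100
= 0.8330 m

0.8330 m


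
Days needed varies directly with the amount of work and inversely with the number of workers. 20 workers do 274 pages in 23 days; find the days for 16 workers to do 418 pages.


Days ∝ work / workers, so d₂ = d₁ × (m₁/m₂) × (w₂/w₁)
Workers factor (inverse): 20/16 = 1.2500
Work factor (direct): 418/274 ≈ 1.5255
d₂ = 23 × 20/16 × 418/274 = (23 × 20 × 418) / (16 × 274) = 192280/4384
≈ 43.86 days

43.86 days


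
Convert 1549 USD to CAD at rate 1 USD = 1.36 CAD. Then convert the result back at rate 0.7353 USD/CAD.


Amount × rate = 1549 × 1.36 = 2106.64 CAD
Round-trip: 2106.64 × 0.7353 = 1549.01 USD
= 2106.64 CAD, then 1549.01 USD

2106.64 CAD, then 1549.01 USD


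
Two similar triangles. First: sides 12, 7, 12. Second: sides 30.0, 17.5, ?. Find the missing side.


Scale factor = 30.0/12 = 2.5
Missing side = 12 × 2.5
= 30.0

30.0


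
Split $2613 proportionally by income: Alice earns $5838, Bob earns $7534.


Total income = 5838 + 7534 = $13372
Alice: $2613 × 5838/13372 = $1140.79
Bob: $2613 × 7534/13372 = $1472.21
= Alice: $1140.79, Bob: $1472.21

Alice: $1140.79, Bob: $1472.21


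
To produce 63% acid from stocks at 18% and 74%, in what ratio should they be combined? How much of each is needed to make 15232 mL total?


Let x parts of 18% mix with y parts of 74%.
18x + 74y = 63(x + y)
18x + 74y = 63x + 63y
x(18 - 63) = y(63 - 74)
x/y = (74 - 63)/(63 - 18) = 11/45
Simplify: 11:45
Total parts = 56; one part = 15232/56 = 272.00 mL
18% solution: 11×272.00 = 2992.00 mL
74% solution: 45×272.00 = 12240.00 mL
= ratio 11:45; 2992.00 mL and 12240.00 mL

ratio 11:45; 2992.00 mL and 12240.00 mL


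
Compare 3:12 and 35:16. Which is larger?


3/12 = 0.2500
35/16 = 2.1875
0.2500 < 2.1875, so 3:12 is less
= 35:16

35:16


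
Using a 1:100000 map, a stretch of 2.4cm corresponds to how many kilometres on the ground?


Real distance = map distance × scale
= 2.4cm × 100000
= 240000 cm = 2400.0 m
= 2.400 km

2.400 km


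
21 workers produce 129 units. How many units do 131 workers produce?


Direct proportion: y/x = constant
k = 129/21 ≈ 6.1429
y₂ = k × 131 = 129 × 131 / 21 = 16899/21
≈ 804.71

804.71


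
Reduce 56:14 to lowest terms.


GCD(56, 14) = 14
56/14 : 14/14
= 4:1

4:1


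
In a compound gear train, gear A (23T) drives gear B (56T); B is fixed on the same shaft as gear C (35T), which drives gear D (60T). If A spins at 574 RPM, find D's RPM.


Stage 1: RPM_B = RPM_A × t_A/t_B = 574 × 23/56 = 13202/56 = 235.75
B and C share a shaft → RPM_C = RPM_B
Stage 2: RPM_D = RPM_C × t_C/t_D = RPM_A × (t_A×t_C)/(t_B×t_D)
Overall ratio = (23×35)/(56×60) = 805/3360
RPM_D = 574 × 805/3360 = 462070/3360
≈ 137.52 RPM

137.52 RPM


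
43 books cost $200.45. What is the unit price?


Unit rate = total / quantity
= 200.45 / 43
= $4.66 per unit

$4.66 per unit


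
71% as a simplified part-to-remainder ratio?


71% means 71 parts out of 100; remainder = 29
Part : remainder = 71:29
GCD = 1
= 71:29

71:29


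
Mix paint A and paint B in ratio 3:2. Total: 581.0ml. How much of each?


Total parts = 3 + 2 = 5
paint A: 581.0 × 3/5 = 348.6ml
paint B: 581.0 × 2/5 = 232.4ml
= 348.6ml and 232.4ml

348.6ml and 232.4ml


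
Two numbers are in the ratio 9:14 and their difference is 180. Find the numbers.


Let A = 9k, B = 14k.
14k - 9k = 180
5k = 180 → k = 180/5 = 36
A = 9×36 = 324, B = 14×36 = 504
= A = 324, B = 504

A = 324, B = 504


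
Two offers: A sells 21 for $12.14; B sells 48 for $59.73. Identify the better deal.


Deal A: $12.14/21 = $0.5781/unit
Deal B: $59.73/48 = $1.2444/unit
A is cheaper per unit
= Deal A

Deal A


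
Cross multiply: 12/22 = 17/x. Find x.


Cross multiply: 12 × x = 22 × 17
12x = 374
x = 374 / 12
= 31.17

31.17


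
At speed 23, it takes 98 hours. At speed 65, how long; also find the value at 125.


Inverse proportion: x × y = constant
k = 23 × 98 = 2254
At x=65: k/65 = 34.68
At x=125: k/125 = 18.03
= 34.68 and 18.03

34.68 and 18.03


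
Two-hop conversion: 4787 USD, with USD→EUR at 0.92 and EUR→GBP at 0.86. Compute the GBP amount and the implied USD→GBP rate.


Step 1: 4787 USD × 0.92 = 4404.04 EUR
Step 2: 4404.04 EUR × 0.86 = 3787.47 GBP
Implied rate USD→GBP = 0.92 × 0.86 = 0.7912
= 3787.47 GBP; implied rate 0.7912 GBP/USD

3787.47 GBP; implied rate 0.7912 GBP/USD


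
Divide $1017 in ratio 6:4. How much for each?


Total parts = 6 + 4 = 10
Part 1: 1017 × 6/10 = 610.20
Part 2: 1017 × 4/10 = 406.80
= Part 1: $610.20, Part 2: $406.80

Part 1: $610.20, Part 2: $406.80


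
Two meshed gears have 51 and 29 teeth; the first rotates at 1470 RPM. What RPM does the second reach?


Gear ratio = 51:29 = 51:29
RPM_B = RPM_A × (teeth_A / teeth_B)
= 1470 × (51/29)
= 2585.2 RPM

2585.2 RPM


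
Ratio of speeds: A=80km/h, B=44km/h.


Ratio = 80:44
GCD = 4
Simplified = 20:11
Time ratio (same distance) = 11:20
Speed ratio = 20:11

20:11


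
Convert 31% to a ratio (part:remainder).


31% means 31 parts out of 100; remainder = 69
Part : remainder = 31:69
GCD = 1
= 31:69

31:69


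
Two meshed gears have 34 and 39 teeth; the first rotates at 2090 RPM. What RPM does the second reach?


Gear ratio = 34:39 = 34:39
RPM_B = RPM_A × (teeth_A / teeth_B)
= 2090 × (34/39)
= 1822.1 RPM

1822.1 RPM


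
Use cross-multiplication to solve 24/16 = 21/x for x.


Cross multiply: 24 × x = 16 × 21
24x = 336
x = 336 / 24
= 14.00

14.00


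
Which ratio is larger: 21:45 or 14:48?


21/45 = 0.4667
14/48 = 0.2917
0.4667 > 0.2917, so 21:45 is greater
= 21:45

21:45


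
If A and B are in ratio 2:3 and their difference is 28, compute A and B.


Let A = 2k, B = 3k.
3k - 2k = 28
1k = 28 → k = 28/1 = 28
A = 2×28 = 56, B = 3×28 = 84
= A = 56, B = 84

A = 56, B = 84


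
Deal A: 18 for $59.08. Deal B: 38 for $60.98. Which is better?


Deal A: $59.08/18 = $3.2822/unit
Deal B: $60.98/38 = $1.6047/unit
B is cheaper per unit
= Deal B

Deal B


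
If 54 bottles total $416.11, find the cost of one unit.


Unit rate = total / quantity
= 416.11 / 54
= $7.71 per unit

$7.71 per unit


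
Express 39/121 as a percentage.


Percentage = (part / whole) × 100
= (39 / 121) × 100
≈ 32.23%

32.23%


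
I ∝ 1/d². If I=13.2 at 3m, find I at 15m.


I₁d₁² = I₂d₂²
I₂ = I₁ × (d₁/d₂)²
= 13.2 × (3/15)²
= 13.2 × 9/225
= 118.8/225
= 0.5280

0.5280


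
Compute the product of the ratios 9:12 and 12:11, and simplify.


Compound ratio = (9×12) : (12×11)
= 108:132
GCD = 12
= 9:11

9:11


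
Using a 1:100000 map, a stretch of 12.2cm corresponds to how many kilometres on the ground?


Real distance = map distance × scale
= 12.2cm × 100000
= 1220000 cm = 12200.0 m
= 12.200 km

12.200 km


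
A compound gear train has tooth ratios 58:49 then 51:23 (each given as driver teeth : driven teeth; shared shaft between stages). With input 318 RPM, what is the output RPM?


Stage 1: RPM_B = RPM_A × t_A/t_B = 318 × 58/49 = 18444/49 ≈ 376.41
B and C share a shaft → RPM_C = RPM_B
Stage 2: RPM_D = RPM_C × t_C/t_D = RPM_A × (t_A×t_C)/(t_B×t_D)
Overall ratio = (58×51)/(49×23) = 2958/1127
RPM_D = 318 × 2958/1127 = 940644/1127
≈ 834.64 RPM

834.64 RPM


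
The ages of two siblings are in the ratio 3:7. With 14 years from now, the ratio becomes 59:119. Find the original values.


Let A = 3k, B = 7k.
(3k + 14) / (7k + 14) = 59/119
Cross-multiply: 119(3k + 14) = 59(7k + 14)
357k + 1666 = 413k + 826
357k - 413k = 826 - 1666
-56k = -840
k = -840/-56 = 15
A = 3×15 = 45, B = 7×15 = 105
= A = 45, B = 105

A = 45, B = 105


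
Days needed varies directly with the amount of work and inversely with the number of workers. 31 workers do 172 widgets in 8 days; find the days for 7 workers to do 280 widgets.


Days ∝ work / workers, so d₂ = d₁ × (m₁/m₂) × (w₂/w₁)
Workers factor (inverse): 31/7 ≈ 4.4286
Work factor (direct): 280/172 ≈ 1.6279
d₂ = 8 × 31/7 × 280/172 = (8 × 31 × 280) / (7 × 172) = 69440/1204
≈ 57.67 days

57.67 days


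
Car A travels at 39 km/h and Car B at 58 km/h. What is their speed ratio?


Ratio = 39:58
GCD = 1
Simplified = 39:58
Time ratio (same distance) = 58:39
Speed ratio = 39:58

39:58


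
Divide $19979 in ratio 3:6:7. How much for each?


Total parts = 3 + 6 + 7 = 16
Part 1: 19979 × 3/16 = 3746.06
Part 2: 19979 × 6/16 = 7492.13
Part 3: 19979 × 7/16 = 8740.81
= Part 1: $3746.06, Part 2: $7492.13, Part 3: $8740.81

Part 1: $3746.06, Part 2: $7492.13, Part 3: $8740.81


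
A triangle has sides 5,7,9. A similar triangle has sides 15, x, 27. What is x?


Scale factor = 15/5 = 3
Missing side = 7 × 3
= 21.0

21.0


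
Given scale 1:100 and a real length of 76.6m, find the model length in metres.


Model size = real / scale
= 76.6 / 100
= 0.7660 m

0.7660 m


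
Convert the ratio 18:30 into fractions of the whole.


Total parts = 18 + 30 = 48
First part: 18/48 = 3/8
Second part: 30/48 = 5/8
= 3/8 and 5/8

3/8 and 5/8


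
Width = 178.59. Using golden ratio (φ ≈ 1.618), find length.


φ = (1 + √5) / 2 ≈ 1.618
Length = width × φ = 178.59 × 1.618 = 288.95862
≈ 288.96

288.96


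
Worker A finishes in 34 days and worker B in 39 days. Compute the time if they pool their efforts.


Rate of A = 1/34 per day
Rate of B = 1/39 per day
Combined rate = 1/34 + 1/39 = 73/1326 ≈ 0.0551 per day
Days = 1 / combined rate = 1326/73
≈ 18.16 days

18.16 days


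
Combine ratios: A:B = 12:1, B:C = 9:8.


Match B: multiply A:B by 9 → 108:9
Multiply B:C by 1 → 9:8
Combined: 108:9:8
GCD = 1
= 108:9:8

108:9:8


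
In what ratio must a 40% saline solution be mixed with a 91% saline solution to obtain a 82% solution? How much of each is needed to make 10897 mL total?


Let x parts of 40% mix with y parts of 91%.
40x + 91y = 82(x + y)
40x + 91y = 82x + 82y
x(40 - 82) = y(82 - 91)
x/y = (91 - 82)/(82 - 40) = 9/42
Simplify: 3:14
Total parts = 17; one part = 10897/17 = 641.00 mL
40% solution: 3×641.00 = 1923.00 mL
91% solution: 14×641.00 = 8974.00 mL
= ratio 3:14; 1923.00 mL and 8974.00 mL

ratio 3:14; 1923.00 mL and 8974.00 mL


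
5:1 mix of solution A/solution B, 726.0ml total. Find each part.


Total parts = 5 + 1 = 6
solution A: 726.0 × 5/6 = 605.0ml
solution B: 726.0 × 1/6 = 121.0ml
= 605.0ml and 121.0ml

605.0ml and 121.0ml


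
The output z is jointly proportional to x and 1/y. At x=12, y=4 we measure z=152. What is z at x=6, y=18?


z = k·x/y
Solve for k using the known point: k = z·y/x = 152×4/12 = 608/12 ≈ 50.6667
Now evaluate at x=6, y=18:
z = k × 6 / 18 = (608 × 6) / (12 × 18) = 3648/216
≈ 16.8889

16.8889


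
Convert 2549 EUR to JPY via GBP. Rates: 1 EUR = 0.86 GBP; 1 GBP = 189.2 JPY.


Step 1: 2549 EUR × 0.86 = 2192.14 GBP
Step 2: 2192.14 GBP × 189.2 = 414752.89 JPY
Implied rate EUR→JPY = 0.86 × 189.2 = 162.7120
= 414752.89 JPY

414752.89 JPY


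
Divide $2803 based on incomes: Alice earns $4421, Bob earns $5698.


Total income = 4421 + 5698 = $10119
Alice: $2803 × 4421/10119 = $1224.63
Bob: $2803 × 5698/10119 = $1578.37
= Alice: $1224.63, Bob: $1578.37

Alice: $1224.63, Bob: $1578.37


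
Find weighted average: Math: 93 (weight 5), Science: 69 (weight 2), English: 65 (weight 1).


Numerator = 93×5 + 69×2 + 65×1
= 465 + 138 + 65
= 668
Total weight = 8
Weighted avg = 668/8
= 83.50

83.50


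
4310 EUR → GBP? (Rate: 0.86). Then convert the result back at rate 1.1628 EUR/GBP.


Amount × rate = 4310 × 0.86 = 3706.60 GBP
Round-trip: 3706.60 × 1.1628 = 4310.03 EUR
= 3706.60 GBP, then 4310.03 EUR

3706.60 GBP, then 4310.03 EUR


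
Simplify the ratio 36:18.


GCD(36, 18) = 18
36/18 : 18/18
= 2:1

2:1


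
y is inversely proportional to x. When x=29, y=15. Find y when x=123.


Inverse proportion: x × y = constant
k = 29 × 15 = 435
y₂ = k / 123 = 435 / 123
= 3.54

3.54


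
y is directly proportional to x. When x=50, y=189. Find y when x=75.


Direct proportion: y/x = constant
k = 189/50 = 3.7800
y₂ = k × 75 = 189 × 75 / 50 = 14175/50
= 283.50

283.50


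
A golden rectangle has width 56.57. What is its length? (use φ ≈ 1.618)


φ = (1 + √5) / 2 ≈ 1.618
Length = width × φ = 56.57 × 1.618 = 91.53026
≈ 91.53

91.53


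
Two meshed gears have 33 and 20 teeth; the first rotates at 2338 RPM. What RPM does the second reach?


Gear ratio = 33:20 = 33:20
RPM_B = RPM_A × (teeth_A / teeth_B)
= 2338 × (33/20)
= 3857.7 RPM

3857.7 RPM


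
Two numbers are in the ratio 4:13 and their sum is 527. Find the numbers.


Let A = 4k, B = 13k.
4k + 13k = 527
17k = 527 → k = 527/17 = 31
A = 4×31 = 124, B = 13×31 = 403
= A = 124, B = 403

A = 124, B = 403


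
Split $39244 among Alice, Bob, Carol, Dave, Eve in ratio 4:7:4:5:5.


Total parts = 4 + 7 + 4 + 5 + 5 = 25
Alice: 39244 × 4/25 = 6279.04
Bob: 39244 × 7/25 = 10988.32
Carol: 39244 × 4/25 = 6279.04
Dave: 39244 × 5/25 = 7848.80
Eve: 39244 × 5/25 = 7848.80
= Alice: $6279.04, Bob: $10988.32, Carol: $6279.04, Dave: $7848.80, Eve: $7848.80

Alice: $6279.04, Bob: $10988.32, Carol: $6279.04, Dave: $7848.80, Eve: $7848.80


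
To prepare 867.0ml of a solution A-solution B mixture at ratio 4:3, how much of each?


Total parts = 4 + 3 = 7
solution A: 867.0 × 4/7 = 495.4ml
solution B: 867.0 × 3/7 = 371.6ml
= 495.4ml and 371.6ml

495.4ml and 371.6ml
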